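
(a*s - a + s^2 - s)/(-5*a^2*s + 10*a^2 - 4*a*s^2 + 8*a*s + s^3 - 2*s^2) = (s - 1)/(-5*a*s + 10*a + s^2 - 2*s)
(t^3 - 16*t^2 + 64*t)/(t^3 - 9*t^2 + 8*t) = (t - 8)/(t - 1)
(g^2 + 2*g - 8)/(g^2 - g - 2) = (g + 4)/(g + 1)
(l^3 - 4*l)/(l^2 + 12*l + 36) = l*(l^2 - 4)/(l^2 + 12*l + 36)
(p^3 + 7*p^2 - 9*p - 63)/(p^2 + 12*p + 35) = (p^2 - 9)/(p + 5)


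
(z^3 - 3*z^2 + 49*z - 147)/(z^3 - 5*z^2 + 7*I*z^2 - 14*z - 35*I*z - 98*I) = (z^2 - z*(3 + 7*I) + 21*I)/(z^2 - 5*z - 14)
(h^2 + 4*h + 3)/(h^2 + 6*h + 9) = (h + 1)/(h + 3)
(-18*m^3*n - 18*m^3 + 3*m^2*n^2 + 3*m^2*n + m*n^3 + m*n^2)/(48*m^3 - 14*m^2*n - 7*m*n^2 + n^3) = m*(-18*m^2*n - 18*m^2 + 3*m*n^2 + 3*m*n + n^3 + n^2)/(48*m^3 - 14*m^2*n - 7*m*n^2 + n^3)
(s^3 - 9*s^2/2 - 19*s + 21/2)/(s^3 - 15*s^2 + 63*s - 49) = (2*s^2 + 5*s - 3)/(2*(s^2 - 8*s + 7))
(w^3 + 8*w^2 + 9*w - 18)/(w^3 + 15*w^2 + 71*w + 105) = (w^2 + 5*w - 6)/(w^2 + 12*w + 35)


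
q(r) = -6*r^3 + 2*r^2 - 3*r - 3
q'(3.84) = -253.06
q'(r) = -18*r^2 + 4*r - 3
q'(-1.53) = -51.26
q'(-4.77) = -431.63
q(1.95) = -45.73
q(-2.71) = 139.23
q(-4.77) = 708.00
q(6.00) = -1245.00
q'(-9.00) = -1497.00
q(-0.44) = -0.78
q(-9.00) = 4560.00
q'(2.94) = -146.82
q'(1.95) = -63.64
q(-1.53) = 27.76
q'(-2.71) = -146.03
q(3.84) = -324.77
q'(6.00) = -627.00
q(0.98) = -9.67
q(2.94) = -147.01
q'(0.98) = -16.37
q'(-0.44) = -8.24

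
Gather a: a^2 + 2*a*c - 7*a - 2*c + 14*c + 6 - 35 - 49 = a^2 + a*(2*c - 7) + 12*c - 78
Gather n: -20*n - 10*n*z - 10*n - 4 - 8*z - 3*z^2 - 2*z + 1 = n*(-10*z - 30) - 3*z^2 - 10*z - 3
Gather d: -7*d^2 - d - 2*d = -7*d^2 - 3*d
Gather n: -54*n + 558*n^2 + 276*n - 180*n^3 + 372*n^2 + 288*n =-180*n^3 + 930*n^2 + 510*n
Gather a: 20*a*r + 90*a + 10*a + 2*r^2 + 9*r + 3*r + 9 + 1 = a*(20*r + 100) + 2*r^2 + 12*r + 10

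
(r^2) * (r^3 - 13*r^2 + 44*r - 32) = r^5 - 13*r^4 + 44*r^3 - 32*r^2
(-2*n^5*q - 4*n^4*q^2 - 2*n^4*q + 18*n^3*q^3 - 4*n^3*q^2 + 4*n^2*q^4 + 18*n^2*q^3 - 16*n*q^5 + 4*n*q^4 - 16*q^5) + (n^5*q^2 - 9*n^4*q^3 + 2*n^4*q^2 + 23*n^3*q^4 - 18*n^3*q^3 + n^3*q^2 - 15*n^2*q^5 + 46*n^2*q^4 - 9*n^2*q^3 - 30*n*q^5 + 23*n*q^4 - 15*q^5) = n^5*q^2 - 2*n^5*q - 9*n^4*q^3 - 2*n^4*q^2 - 2*n^4*q + 23*n^3*q^4 - 3*n^3*q^2 - 15*n^2*q^5 + 50*n^2*q^4 + 9*n^2*q^3 - 46*n*q^5 + 27*n*q^4 - 31*q^5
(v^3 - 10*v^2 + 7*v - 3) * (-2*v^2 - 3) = -2*v^5 + 20*v^4 - 17*v^3 + 36*v^2 - 21*v + 9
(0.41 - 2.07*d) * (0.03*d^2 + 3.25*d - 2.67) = -0.0621*d^3 - 6.7152*d^2 + 6.8594*d - 1.0947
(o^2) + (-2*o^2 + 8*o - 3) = -o^2 + 8*o - 3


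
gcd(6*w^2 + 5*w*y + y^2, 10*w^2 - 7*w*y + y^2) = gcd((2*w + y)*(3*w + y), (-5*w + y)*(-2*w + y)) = 1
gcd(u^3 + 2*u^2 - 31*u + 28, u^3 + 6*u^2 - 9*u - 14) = u + 7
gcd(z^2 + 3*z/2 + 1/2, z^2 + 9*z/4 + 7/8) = z + 1/2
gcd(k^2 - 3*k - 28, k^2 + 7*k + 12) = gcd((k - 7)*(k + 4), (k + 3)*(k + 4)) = k + 4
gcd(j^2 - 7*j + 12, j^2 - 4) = 1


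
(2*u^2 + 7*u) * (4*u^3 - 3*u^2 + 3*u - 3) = 8*u^5 + 22*u^4 - 15*u^3 + 15*u^2 - 21*u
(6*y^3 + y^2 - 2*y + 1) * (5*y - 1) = 30*y^4 - y^3 - 11*y^2 + 7*y - 1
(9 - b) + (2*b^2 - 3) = 2*b^2 - b + 6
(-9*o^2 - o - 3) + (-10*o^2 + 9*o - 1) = -19*o^2 + 8*o - 4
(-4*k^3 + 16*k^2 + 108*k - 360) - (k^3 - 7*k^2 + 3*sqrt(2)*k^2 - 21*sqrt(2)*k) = -5*k^3 - 3*sqrt(2)*k^2 + 23*k^2 + 21*sqrt(2)*k + 108*k - 360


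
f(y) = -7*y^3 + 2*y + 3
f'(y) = 2 - 21*y^2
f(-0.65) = 3.62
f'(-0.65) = -6.87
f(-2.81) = 152.70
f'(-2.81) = -163.82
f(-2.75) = 143.08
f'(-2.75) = -156.81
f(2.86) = -155.04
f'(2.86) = -169.77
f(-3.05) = 195.51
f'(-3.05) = -193.35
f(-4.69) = 715.75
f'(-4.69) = -459.92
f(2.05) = -53.21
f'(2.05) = -86.25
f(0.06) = 3.12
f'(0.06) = 1.92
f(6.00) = -1497.00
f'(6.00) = -754.00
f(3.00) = -180.00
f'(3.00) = -187.00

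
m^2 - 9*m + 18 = (m - 6)*(m - 3)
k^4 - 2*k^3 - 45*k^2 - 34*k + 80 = (k - 8)*(k - 1)*(k + 2)*(k + 5)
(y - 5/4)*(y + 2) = y^2 + 3*y/4 - 5/2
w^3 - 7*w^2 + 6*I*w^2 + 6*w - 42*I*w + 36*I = (w - 6)*(w - 1)*(w + 6*I)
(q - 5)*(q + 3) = q^2 - 2*q - 15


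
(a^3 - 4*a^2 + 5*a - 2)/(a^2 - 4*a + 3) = (a^2 - 3*a + 2)/(a - 3)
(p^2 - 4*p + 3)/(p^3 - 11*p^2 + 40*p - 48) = (p - 1)/(p^2 - 8*p + 16)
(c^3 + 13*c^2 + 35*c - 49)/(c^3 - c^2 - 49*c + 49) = (c + 7)/(c - 7)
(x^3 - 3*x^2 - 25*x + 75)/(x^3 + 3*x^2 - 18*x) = (x^2 - 25)/(x*(x + 6))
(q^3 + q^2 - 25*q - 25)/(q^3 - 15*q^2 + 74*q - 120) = (q^2 + 6*q + 5)/(q^2 - 10*q + 24)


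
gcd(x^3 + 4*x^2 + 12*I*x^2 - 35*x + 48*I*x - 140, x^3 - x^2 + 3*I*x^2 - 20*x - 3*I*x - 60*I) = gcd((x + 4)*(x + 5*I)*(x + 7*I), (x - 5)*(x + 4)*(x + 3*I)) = x + 4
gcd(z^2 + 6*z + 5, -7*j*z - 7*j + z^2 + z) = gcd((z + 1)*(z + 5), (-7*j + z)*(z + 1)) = z + 1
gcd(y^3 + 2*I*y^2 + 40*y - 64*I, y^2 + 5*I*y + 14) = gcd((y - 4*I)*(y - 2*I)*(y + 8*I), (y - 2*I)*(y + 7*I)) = y - 2*I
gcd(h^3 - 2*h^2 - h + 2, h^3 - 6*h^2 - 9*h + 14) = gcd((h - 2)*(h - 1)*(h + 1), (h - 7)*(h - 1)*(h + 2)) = h - 1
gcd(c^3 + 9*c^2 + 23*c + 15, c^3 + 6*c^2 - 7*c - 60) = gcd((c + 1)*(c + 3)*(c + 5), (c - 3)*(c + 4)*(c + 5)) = c + 5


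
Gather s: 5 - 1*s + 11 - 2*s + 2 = 18 - 3*s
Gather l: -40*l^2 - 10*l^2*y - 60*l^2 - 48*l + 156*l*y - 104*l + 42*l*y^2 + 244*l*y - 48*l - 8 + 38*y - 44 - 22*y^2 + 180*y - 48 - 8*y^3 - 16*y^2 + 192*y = l^2*(-10*y - 100) + l*(42*y^2 + 400*y - 200) - 8*y^3 - 38*y^2 + 410*y - 100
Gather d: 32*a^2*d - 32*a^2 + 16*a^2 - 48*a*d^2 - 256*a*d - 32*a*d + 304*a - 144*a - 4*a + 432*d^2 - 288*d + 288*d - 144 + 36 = -16*a^2 + 156*a + d^2*(432 - 48*a) + d*(32*a^2 - 288*a) - 108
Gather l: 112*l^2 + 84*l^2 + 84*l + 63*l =196*l^2 + 147*l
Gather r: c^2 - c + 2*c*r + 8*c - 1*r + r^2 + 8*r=c^2 + 7*c + r^2 + r*(2*c + 7)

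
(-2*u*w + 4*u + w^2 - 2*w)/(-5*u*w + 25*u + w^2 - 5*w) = (2*u*w - 4*u - w^2 + 2*w)/(5*u*w - 25*u - w^2 + 5*w)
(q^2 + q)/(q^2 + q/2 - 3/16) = 16*q*(q + 1)/(16*q^2 + 8*q - 3)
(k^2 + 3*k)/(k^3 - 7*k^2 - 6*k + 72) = k/(k^2 - 10*k + 24)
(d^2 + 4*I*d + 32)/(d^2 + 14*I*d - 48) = (d - 4*I)/(d + 6*I)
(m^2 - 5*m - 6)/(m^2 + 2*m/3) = 3*(m^2 - 5*m - 6)/(m*(3*m + 2))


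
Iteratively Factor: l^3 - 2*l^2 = (l)*(l^2 - 2*l) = l*(l - 2)*(l)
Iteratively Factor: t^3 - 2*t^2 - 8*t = (t + 2)*(t^2 - 4*t) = (t - 4)*(t + 2)*(t)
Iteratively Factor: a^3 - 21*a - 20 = (a - 5)*(a^2 + 5*a + 4) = (a - 5)*(a + 1)*(a + 4)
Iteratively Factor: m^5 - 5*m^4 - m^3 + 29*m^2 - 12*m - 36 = (m + 1)*(m^4 - 6*m^3 + 5*m^2 + 24*m - 36) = (m - 3)*(m + 1)*(m^3 - 3*m^2 - 4*m + 12) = (m - 3)*(m + 1)*(m + 2)*(m^2 - 5*m + 6) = (m - 3)^2*(m + 1)*(m + 2)*(m - 2)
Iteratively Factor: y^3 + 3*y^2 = (y)*(y^2 + 3*y) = y*(y + 3)*(y)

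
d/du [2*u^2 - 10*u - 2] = 4*u - 10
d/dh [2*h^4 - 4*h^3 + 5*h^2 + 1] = 2*h*(4*h^2 - 6*h + 5)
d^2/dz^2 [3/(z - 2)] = 6/(z - 2)^3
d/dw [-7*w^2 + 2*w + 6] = 2 - 14*w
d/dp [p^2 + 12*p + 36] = 2*p + 12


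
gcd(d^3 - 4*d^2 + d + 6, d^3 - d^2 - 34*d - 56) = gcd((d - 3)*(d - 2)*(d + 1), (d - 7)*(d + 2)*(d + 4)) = 1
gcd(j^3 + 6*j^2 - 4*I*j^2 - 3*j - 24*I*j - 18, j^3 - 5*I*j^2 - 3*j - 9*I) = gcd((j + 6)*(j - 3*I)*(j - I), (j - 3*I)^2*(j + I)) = j - 3*I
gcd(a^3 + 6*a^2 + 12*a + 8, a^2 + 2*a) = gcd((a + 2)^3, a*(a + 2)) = a + 2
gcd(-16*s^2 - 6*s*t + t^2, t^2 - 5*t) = 1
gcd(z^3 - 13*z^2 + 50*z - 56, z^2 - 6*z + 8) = z^2 - 6*z + 8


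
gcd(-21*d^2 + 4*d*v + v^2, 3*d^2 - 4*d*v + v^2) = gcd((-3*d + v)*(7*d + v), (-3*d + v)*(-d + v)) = -3*d + v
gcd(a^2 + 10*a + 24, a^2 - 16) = a + 4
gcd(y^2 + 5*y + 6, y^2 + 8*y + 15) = y + 3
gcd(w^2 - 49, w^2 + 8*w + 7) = w + 7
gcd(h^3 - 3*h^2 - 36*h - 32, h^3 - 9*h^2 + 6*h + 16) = h^2 - 7*h - 8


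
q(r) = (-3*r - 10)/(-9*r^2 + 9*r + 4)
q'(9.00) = -0.00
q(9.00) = 0.06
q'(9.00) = -0.00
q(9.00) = 0.06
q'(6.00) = -0.03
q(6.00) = 0.11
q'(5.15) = -0.04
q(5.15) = 0.14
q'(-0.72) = 3.79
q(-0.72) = 1.10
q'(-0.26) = 111.20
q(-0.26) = -8.77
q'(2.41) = -0.73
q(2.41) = 0.65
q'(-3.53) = 0.02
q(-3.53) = -0.00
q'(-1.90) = 0.16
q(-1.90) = 0.09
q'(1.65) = -9.15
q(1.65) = 2.64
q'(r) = (-3*r - 10)*(18*r - 9)/(-9*r^2 + 9*r + 4)^2 - 3/(-9*r^2 + 9*r + 4) = 3*(-9*r^2 - 60*r + 26)/(81*r^4 - 162*r^3 + 9*r^2 + 72*r + 16)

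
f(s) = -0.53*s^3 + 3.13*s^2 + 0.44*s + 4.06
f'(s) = -1.59*s^2 + 6.26*s + 0.44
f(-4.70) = 126.16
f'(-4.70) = -64.11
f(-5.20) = 160.93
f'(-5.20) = -75.11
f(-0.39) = 4.40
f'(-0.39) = -2.24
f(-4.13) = 92.97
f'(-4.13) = -52.53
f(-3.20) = 52.07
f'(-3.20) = -35.87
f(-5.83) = 212.90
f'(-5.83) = -90.10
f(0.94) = 6.80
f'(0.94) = 4.92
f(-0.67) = 5.33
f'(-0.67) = -4.47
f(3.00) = 19.24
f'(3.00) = 4.91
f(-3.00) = 45.22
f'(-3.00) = -32.65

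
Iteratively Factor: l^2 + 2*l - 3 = (l - 1)*(l + 3)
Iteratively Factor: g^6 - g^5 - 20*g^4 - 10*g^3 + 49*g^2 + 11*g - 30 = (g + 2)*(g^5 - 3*g^4 - 14*g^3 + 18*g^2 + 13*g - 15) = (g - 1)*(g + 2)*(g^4 - 2*g^3 - 16*g^2 + 2*g + 15) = (g - 1)*(g + 1)*(g + 2)*(g^3 - 3*g^2 - 13*g + 15) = (g - 1)^2*(g + 1)*(g + 2)*(g^2 - 2*g - 15) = (g - 5)*(g - 1)^2*(g + 1)*(g + 2)*(g + 3)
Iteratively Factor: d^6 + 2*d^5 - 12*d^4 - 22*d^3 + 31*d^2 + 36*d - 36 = (d - 1)*(d^5 + 3*d^4 - 9*d^3 - 31*d^2 + 36) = (d - 3)*(d - 1)*(d^4 + 6*d^3 + 9*d^2 - 4*d - 12) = (d - 3)*(d - 1)*(d + 3)*(d^3 + 3*d^2 - 4) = (d - 3)*(d - 1)*(d + 2)*(d + 3)*(d^2 + d - 2) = (d - 3)*(d - 1)*(d + 2)^2*(d + 3)*(d - 1)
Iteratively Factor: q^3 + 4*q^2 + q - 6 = (q + 3)*(q^2 + q - 2) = (q + 2)*(q + 3)*(q - 1)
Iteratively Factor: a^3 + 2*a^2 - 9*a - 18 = (a - 3)*(a^2 + 5*a + 6) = (a - 3)*(a + 3)*(a + 2)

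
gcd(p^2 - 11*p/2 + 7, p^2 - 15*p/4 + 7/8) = p - 7/2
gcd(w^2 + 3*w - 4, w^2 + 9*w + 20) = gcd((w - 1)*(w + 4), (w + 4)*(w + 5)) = w + 4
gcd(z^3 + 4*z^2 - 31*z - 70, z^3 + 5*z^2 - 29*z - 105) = z^2 + 2*z - 35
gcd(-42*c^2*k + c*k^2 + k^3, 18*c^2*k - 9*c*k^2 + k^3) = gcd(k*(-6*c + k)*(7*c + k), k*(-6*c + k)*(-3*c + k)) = 6*c*k - k^2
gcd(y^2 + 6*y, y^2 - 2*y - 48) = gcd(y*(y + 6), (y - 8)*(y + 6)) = y + 6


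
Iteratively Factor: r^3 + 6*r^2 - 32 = (r + 4)*(r^2 + 2*r - 8) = (r - 2)*(r + 4)*(r + 4)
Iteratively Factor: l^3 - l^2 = (l - 1)*(l^2) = l*(l - 1)*(l)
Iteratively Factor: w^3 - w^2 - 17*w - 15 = (w + 1)*(w^2 - 2*w - 15) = (w - 5)*(w + 1)*(w + 3)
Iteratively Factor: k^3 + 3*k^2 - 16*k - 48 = (k + 3)*(k^2 - 16) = (k - 4)*(k + 3)*(k + 4)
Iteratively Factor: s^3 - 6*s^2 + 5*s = (s)*(s^2 - 6*s + 5) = s*(s - 5)*(s - 1)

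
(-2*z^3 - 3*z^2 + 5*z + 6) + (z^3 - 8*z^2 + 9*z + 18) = -z^3 - 11*z^2 + 14*z + 24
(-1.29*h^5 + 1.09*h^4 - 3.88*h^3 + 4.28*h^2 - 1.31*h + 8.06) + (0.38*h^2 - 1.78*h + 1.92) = -1.29*h^5 + 1.09*h^4 - 3.88*h^3 + 4.66*h^2 - 3.09*h + 9.98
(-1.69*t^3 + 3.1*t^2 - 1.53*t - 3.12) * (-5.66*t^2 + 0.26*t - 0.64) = 9.5654*t^5 - 17.9854*t^4 + 10.5474*t^3 + 15.2774*t^2 + 0.168*t + 1.9968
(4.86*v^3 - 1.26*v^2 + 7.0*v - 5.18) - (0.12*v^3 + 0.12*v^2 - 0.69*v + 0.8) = 4.74*v^3 - 1.38*v^2 + 7.69*v - 5.98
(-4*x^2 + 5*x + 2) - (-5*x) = -4*x^2 + 10*x + 2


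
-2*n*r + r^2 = r*(-2*n + r)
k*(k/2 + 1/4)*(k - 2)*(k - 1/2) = k^4/2 - k^3 - k^2/8 + k/4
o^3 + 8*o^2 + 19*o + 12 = (o + 1)*(o + 3)*(o + 4)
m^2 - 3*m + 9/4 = (m - 3/2)^2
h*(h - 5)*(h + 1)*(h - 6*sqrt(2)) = h^4 - 6*sqrt(2)*h^3 - 4*h^3 - 5*h^2 + 24*sqrt(2)*h^2 + 30*sqrt(2)*h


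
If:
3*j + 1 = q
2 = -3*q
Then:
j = -5/9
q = -2/3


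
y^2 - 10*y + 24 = (y - 6)*(y - 4)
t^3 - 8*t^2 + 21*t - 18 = (t - 3)^2*(t - 2)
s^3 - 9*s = s*(s - 3)*(s + 3)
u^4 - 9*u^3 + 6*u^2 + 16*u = u*(u - 8)*(u - 2)*(u + 1)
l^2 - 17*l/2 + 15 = (l - 6)*(l - 5/2)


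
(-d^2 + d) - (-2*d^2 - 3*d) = d^2 + 4*d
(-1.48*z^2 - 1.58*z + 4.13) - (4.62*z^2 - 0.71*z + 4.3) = -6.1*z^2 - 0.87*z - 0.17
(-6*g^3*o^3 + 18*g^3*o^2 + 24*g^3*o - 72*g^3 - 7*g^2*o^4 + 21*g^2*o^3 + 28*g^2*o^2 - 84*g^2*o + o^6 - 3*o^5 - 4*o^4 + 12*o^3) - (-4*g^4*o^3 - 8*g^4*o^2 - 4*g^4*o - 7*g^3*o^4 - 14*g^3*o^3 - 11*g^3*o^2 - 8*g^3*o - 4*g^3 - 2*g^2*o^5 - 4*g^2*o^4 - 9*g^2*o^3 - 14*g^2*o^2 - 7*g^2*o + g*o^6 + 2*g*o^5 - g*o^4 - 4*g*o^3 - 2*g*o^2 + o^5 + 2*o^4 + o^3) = 4*g^4*o^3 + 8*g^4*o^2 + 4*g^4*o + 7*g^3*o^4 + 8*g^3*o^3 + 29*g^3*o^2 + 32*g^3*o - 68*g^3 + 2*g^2*o^5 - 3*g^2*o^4 + 30*g^2*o^3 + 42*g^2*o^2 - 77*g^2*o - g*o^6 - 2*g*o^5 + g*o^4 + 4*g*o^3 + 2*g*o^2 + o^6 - 4*o^5 - 6*o^4 + 11*o^3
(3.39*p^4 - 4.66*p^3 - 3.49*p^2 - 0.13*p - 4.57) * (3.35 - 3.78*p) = -12.8142*p^5 + 28.9713*p^4 - 2.4188*p^3 - 11.2001*p^2 + 16.8391*p - 15.3095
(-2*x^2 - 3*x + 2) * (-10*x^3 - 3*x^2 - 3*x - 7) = 20*x^5 + 36*x^4 - 5*x^3 + 17*x^2 + 15*x - 14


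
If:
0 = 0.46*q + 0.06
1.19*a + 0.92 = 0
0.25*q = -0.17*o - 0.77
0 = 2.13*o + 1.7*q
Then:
No Solution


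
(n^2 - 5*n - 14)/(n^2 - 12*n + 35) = (n + 2)/(n - 5)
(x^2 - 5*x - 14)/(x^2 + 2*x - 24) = (x^2 - 5*x - 14)/(x^2 + 2*x - 24)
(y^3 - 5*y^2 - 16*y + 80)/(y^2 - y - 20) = y - 4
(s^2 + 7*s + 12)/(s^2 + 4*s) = (s + 3)/s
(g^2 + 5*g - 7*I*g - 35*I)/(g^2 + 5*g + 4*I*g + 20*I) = (g - 7*I)/(g + 4*I)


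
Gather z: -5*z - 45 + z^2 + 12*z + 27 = z^2 + 7*z - 18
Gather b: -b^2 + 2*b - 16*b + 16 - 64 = -b^2 - 14*b - 48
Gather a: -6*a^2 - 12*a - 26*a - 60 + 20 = -6*a^2 - 38*a - 40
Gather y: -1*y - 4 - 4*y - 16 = -5*y - 20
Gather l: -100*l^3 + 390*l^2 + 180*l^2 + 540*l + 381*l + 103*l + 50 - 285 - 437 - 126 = -100*l^3 + 570*l^2 + 1024*l - 798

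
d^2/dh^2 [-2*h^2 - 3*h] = -4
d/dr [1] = 0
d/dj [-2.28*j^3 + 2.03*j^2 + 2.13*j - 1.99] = -6.84*j^2 + 4.06*j + 2.13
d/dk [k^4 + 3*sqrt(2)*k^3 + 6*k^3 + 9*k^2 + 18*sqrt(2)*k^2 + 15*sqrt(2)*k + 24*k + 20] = 4*k^3 + 9*sqrt(2)*k^2 + 18*k^2 + 18*k + 36*sqrt(2)*k + 15*sqrt(2) + 24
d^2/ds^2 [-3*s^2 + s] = -6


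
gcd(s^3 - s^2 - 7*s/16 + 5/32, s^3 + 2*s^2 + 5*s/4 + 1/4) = s + 1/2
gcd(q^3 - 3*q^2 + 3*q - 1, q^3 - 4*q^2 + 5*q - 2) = q^2 - 2*q + 1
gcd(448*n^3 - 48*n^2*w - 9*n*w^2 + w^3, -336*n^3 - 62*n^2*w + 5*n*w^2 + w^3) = -56*n^2 - n*w + w^2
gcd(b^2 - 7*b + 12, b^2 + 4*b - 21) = b - 3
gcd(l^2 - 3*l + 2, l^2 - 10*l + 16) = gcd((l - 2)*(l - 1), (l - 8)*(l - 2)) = l - 2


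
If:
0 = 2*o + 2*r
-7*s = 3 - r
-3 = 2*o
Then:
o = -3/2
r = 3/2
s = -3/14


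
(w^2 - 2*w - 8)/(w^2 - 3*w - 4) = (w + 2)/(w + 1)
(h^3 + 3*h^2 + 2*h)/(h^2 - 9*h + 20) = h*(h^2 + 3*h + 2)/(h^2 - 9*h + 20)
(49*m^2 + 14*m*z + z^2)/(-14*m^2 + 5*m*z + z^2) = (7*m + z)/(-2*m + z)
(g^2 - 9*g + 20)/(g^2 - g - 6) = (-g^2 + 9*g - 20)/(-g^2 + g + 6)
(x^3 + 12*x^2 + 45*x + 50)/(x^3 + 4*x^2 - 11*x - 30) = (x + 5)/(x - 3)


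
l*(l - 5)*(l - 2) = l^3 - 7*l^2 + 10*l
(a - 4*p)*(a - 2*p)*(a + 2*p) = a^3 - 4*a^2*p - 4*a*p^2 + 16*p^3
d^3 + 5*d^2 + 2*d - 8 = (d - 1)*(d + 2)*(d + 4)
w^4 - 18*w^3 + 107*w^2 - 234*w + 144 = (w - 8)*(w - 6)*(w - 3)*(w - 1)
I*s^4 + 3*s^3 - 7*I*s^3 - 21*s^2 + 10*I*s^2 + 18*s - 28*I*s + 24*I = (s - 6)*(s - 4*I)*(s + I)*(I*s - I)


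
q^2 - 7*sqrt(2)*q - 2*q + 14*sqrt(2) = (q - 2)*(q - 7*sqrt(2))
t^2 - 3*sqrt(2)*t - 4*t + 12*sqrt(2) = (t - 4)*(t - 3*sqrt(2))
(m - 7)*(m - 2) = m^2 - 9*m + 14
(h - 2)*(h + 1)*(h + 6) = h^3 + 5*h^2 - 8*h - 12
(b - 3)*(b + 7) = b^2 + 4*b - 21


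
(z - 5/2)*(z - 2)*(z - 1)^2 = z^4 - 13*z^3/2 + 15*z^2 - 29*z/2 + 5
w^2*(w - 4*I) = w^3 - 4*I*w^2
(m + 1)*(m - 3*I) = m^2 + m - 3*I*m - 3*I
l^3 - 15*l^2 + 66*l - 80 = (l - 8)*(l - 5)*(l - 2)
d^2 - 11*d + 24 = (d - 8)*(d - 3)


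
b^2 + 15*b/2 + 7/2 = (b + 1/2)*(b + 7)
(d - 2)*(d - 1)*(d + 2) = d^3 - d^2 - 4*d + 4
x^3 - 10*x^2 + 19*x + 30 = (x - 6)*(x - 5)*(x + 1)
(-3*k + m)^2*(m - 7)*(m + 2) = 9*k^2*m^2 - 45*k^2*m - 126*k^2 - 6*k*m^3 + 30*k*m^2 + 84*k*m + m^4 - 5*m^3 - 14*m^2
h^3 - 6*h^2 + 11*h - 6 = (h - 3)*(h - 2)*(h - 1)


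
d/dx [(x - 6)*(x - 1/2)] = 2*x - 13/2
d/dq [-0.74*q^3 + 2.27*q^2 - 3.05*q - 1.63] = -2.22*q^2 + 4.54*q - 3.05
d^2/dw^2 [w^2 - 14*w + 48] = 2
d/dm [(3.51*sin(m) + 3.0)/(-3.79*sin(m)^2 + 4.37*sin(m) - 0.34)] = (13.3029*sin(m)^2 + 22.74*sin(m) - 14.3034)*cos(m)/(14.3641*sin(m)^4 - 33.1246*sin(m)^3 + 21.6741*sin(m)^2 - 2.9716*sin(m) + 0.1156)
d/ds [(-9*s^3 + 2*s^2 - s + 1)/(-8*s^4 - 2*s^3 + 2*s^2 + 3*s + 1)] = (-72*s^6 + 32*s^5 - 38*s^4 - 26*s^3 - 13*s^2 - 4)/(64*s^8 + 32*s^7 - 28*s^6 - 56*s^5 - 24*s^4 + 8*s^3 + 13*s^2 + 6*s + 1)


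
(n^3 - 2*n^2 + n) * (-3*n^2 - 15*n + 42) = -3*n^5 - 9*n^4 + 69*n^3 - 99*n^2 + 42*n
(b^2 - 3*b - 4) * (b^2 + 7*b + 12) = b^4 + 4*b^3 - 13*b^2 - 64*b - 48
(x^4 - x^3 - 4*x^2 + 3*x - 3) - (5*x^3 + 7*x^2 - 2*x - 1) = x^4 - 6*x^3 - 11*x^2 + 5*x - 2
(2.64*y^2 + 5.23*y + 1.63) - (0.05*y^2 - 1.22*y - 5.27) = 2.59*y^2 + 6.45*y + 6.9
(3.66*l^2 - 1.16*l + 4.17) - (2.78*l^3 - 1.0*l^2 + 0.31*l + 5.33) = -2.78*l^3 + 4.66*l^2 - 1.47*l - 1.16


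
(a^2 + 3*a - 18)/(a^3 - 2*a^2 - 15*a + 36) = (a + 6)/(a^2 + a - 12)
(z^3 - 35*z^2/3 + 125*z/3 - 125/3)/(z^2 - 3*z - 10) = (3*z^2 - 20*z + 25)/(3*(z + 2))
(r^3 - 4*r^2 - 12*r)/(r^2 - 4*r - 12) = r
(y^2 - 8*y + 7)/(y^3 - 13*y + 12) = (y - 7)/(y^2 + y - 12)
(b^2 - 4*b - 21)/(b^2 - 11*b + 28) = (b + 3)/(b - 4)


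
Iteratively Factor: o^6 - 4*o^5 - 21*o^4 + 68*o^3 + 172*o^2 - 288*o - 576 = (o - 3)*(o^5 - o^4 - 24*o^3 - 4*o^2 + 160*o + 192) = (o - 4)*(o - 3)*(o^4 + 3*o^3 - 12*o^2 - 52*o - 48) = (o - 4)*(o - 3)*(o + 3)*(o^3 - 12*o - 16) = (o - 4)*(o - 3)*(o + 2)*(o + 3)*(o^2 - 2*o - 8) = (o - 4)*(o - 3)*(o + 2)^2*(o + 3)*(o - 4)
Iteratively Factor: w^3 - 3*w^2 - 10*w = (w)*(w^2 - 3*w - 10) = w*(w + 2)*(w - 5)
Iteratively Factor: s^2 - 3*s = (s - 3)*(s)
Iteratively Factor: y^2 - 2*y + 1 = (y - 1)*(y - 1)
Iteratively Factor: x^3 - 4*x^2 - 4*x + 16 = (x - 2)*(x^2 - 2*x - 8) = (x - 4)*(x - 2)*(x + 2)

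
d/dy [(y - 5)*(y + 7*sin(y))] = y + (y - 5)*(7*cos(y) + 1) + 7*sin(y)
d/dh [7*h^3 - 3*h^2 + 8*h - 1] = 21*h^2 - 6*h + 8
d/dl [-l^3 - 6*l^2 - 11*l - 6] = -3*l^2 - 12*l - 11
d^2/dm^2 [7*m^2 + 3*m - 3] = 14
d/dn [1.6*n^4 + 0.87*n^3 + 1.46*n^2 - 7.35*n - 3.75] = 6.4*n^3 + 2.61*n^2 + 2.92*n - 7.35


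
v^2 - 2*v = v*(v - 2)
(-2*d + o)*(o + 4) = -2*d*o - 8*d + o^2 + 4*o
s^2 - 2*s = s*(s - 2)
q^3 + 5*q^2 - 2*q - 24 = (q - 2)*(q + 3)*(q + 4)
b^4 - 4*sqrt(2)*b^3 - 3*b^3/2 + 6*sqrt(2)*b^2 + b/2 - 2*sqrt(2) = (b - 1)^2*(b + 1/2)*(b - 4*sqrt(2))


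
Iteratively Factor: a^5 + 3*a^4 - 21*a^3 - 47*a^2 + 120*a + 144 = (a + 4)*(a^4 - a^3 - 17*a^2 + 21*a + 36) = (a - 3)*(a + 4)*(a^3 + 2*a^2 - 11*a - 12) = (a - 3)^2*(a + 4)*(a^2 + 5*a + 4) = (a - 3)^2*(a + 1)*(a + 4)*(a + 4)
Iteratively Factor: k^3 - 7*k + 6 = (k + 3)*(k^2 - 3*k + 2) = (k - 1)*(k + 3)*(k - 2)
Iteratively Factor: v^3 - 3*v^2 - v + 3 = (v - 3)*(v^2 - 1) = (v - 3)*(v + 1)*(v - 1)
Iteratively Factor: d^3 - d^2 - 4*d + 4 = (d - 1)*(d^2 - 4) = (d - 1)*(d + 2)*(d - 2)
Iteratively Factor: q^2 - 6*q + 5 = (q - 5)*(q - 1)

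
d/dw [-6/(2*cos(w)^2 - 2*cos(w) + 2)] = 3*(1 - 2*cos(w))*sin(w)/(sin(w)^2 + cos(w) - 2)^2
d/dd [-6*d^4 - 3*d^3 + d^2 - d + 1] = -24*d^3 - 9*d^2 + 2*d - 1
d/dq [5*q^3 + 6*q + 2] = 15*q^2 + 6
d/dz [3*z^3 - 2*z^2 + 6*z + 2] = 9*z^2 - 4*z + 6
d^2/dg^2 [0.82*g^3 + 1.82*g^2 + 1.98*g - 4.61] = 4.92*g + 3.64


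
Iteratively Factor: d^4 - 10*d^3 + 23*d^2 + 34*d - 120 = (d + 2)*(d^3 - 12*d^2 + 47*d - 60) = (d - 5)*(d + 2)*(d^2 - 7*d + 12) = (d - 5)*(d - 3)*(d + 2)*(d - 4)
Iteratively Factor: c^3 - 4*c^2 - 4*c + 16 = (c + 2)*(c^2 - 6*c + 8) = (c - 2)*(c + 2)*(c - 4)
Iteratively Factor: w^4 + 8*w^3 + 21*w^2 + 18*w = (w)*(w^3 + 8*w^2 + 21*w + 18) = w*(w + 3)*(w^2 + 5*w + 6) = w*(w + 3)^2*(w + 2)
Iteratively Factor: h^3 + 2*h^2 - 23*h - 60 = (h + 4)*(h^2 - 2*h - 15) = (h - 5)*(h + 4)*(h + 3)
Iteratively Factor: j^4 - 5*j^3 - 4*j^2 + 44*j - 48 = (j - 2)*(j^3 - 3*j^2 - 10*j + 24) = (j - 2)*(j + 3)*(j^2 - 6*j + 8) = (j - 2)^2*(j + 3)*(j - 4)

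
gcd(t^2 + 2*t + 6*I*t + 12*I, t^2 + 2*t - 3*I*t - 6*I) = t + 2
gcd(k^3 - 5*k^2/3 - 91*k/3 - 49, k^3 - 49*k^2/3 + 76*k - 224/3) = k - 7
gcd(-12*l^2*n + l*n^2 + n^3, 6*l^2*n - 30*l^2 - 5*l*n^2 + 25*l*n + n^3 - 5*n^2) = 3*l - n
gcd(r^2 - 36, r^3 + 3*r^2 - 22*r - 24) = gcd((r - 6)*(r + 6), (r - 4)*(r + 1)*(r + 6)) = r + 6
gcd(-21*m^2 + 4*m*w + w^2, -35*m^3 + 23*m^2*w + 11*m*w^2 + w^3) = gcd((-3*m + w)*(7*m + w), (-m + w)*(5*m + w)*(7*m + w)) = 7*m + w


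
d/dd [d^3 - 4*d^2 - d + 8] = 3*d^2 - 8*d - 1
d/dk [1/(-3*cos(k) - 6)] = -sin(k)/(3*(cos(k) + 2)^2)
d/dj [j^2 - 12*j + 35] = 2*j - 12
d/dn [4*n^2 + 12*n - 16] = 8*n + 12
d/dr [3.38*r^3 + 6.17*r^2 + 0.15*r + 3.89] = 10.14*r^2 + 12.34*r + 0.15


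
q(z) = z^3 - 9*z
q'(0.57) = -8.03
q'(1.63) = -1.03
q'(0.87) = -6.73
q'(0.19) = -8.89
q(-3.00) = 0.00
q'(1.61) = -1.22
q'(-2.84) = 15.20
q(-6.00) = -162.00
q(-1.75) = 10.39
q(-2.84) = 2.65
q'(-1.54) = -1.89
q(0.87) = -7.17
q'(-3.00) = 18.00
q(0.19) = -1.70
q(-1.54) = 10.21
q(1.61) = -10.32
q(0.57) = -4.94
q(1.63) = -10.34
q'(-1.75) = 0.19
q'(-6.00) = 99.00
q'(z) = 3*z^2 - 9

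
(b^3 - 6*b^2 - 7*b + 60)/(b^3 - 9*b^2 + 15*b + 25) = (b^2 - b - 12)/(b^2 - 4*b - 5)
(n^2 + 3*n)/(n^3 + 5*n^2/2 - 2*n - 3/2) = 2*n/(2*n^2 - n - 1)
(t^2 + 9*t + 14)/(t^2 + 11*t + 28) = (t + 2)/(t + 4)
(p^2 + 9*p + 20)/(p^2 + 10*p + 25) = (p + 4)/(p + 5)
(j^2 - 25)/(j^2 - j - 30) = (j - 5)/(j - 6)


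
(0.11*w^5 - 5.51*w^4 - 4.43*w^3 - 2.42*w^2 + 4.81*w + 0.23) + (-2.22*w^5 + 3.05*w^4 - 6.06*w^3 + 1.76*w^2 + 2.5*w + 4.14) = -2.11*w^5 - 2.46*w^4 - 10.49*w^3 - 0.66*w^2 + 7.31*w + 4.37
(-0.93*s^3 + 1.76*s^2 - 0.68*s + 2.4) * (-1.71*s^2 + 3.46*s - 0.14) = 1.5903*s^5 - 6.2274*s^4 + 7.3826*s^3 - 6.7032*s^2 + 8.3992*s - 0.336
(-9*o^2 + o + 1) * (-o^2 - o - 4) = 9*o^4 + 8*o^3 + 34*o^2 - 5*o - 4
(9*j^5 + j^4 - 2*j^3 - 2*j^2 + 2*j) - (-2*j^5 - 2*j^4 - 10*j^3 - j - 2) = 11*j^5 + 3*j^4 + 8*j^3 - 2*j^2 + 3*j + 2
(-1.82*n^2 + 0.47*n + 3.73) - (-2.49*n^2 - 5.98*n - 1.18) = 0.67*n^2 + 6.45*n + 4.91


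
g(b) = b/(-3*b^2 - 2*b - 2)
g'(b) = b*(6*b + 2)/(-3*b^2 - 2*b - 2)^2 + 1/(-3*b^2 - 2*b - 2)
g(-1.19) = 0.31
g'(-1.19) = 0.15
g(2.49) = -0.10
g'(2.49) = 0.03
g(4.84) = -0.06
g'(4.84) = 0.01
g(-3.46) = 0.11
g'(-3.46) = 0.04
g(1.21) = -0.14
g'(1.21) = 0.03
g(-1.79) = 0.22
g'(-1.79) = 0.12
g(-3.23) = 0.12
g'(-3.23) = 0.04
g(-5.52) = 0.07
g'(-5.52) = 0.01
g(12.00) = -0.03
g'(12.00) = 0.00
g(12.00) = -0.03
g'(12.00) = 0.00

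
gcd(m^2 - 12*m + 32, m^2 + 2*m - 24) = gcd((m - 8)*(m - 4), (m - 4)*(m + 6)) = m - 4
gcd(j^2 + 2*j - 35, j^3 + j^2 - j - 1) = 1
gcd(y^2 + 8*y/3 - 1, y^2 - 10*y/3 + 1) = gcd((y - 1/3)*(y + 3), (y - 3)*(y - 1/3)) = y - 1/3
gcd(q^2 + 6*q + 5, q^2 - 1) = q + 1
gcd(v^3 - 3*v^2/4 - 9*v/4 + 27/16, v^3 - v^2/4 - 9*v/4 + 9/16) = v^2 - 9/4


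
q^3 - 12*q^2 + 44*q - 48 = (q - 6)*(q - 4)*(q - 2)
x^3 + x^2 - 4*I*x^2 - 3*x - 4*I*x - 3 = (x + 1)*(x - 3*I)*(x - I)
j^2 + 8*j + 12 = (j + 2)*(j + 6)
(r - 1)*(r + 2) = r^2 + r - 2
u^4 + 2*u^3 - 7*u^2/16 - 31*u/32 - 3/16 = (u - 3/4)*(u + 1/4)*(u + 1/2)*(u + 2)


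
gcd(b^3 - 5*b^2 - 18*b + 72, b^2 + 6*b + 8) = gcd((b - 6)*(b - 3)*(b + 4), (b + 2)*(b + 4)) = b + 4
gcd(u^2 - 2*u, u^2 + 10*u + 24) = 1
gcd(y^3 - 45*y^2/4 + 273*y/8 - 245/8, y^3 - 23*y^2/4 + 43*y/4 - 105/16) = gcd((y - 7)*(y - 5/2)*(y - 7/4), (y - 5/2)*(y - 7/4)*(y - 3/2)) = y^2 - 17*y/4 + 35/8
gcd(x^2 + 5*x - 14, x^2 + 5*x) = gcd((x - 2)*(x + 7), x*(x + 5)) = 1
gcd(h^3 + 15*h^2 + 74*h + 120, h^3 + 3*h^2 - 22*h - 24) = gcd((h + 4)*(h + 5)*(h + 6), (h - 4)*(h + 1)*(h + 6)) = h + 6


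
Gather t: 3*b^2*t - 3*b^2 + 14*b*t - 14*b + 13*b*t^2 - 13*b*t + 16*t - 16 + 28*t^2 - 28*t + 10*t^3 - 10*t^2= -3*b^2 - 14*b + 10*t^3 + t^2*(13*b + 18) + t*(3*b^2 + b - 12) - 16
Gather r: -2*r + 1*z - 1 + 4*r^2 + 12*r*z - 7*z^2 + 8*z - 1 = 4*r^2 + r*(12*z - 2) - 7*z^2 + 9*z - 2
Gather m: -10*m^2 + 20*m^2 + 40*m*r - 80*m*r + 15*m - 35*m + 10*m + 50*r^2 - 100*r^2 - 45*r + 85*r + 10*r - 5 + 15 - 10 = 10*m^2 + m*(-40*r - 10) - 50*r^2 + 50*r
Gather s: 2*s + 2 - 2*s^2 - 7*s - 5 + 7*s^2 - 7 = 5*s^2 - 5*s - 10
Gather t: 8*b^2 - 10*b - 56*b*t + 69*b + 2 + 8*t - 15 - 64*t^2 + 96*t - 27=8*b^2 + 59*b - 64*t^2 + t*(104 - 56*b) - 40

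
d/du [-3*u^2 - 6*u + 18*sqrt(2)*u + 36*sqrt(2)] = -6*u - 6 + 18*sqrt(2)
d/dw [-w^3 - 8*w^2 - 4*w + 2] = -3*w^2 - 16*w - 4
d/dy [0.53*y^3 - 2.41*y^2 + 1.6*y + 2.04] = 1.59*y^2 - 4.82*y + 1.6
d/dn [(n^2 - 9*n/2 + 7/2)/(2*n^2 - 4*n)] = (5*n^2 - 14*n + 14)/(4*n^2*(n^2 - 4*n + 4))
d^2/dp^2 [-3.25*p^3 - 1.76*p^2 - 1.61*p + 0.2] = -19.5*p - 3.52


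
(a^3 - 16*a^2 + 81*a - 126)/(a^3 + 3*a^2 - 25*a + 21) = (a^2 - 13*a + 42)/(a^2 + 6*a - 7)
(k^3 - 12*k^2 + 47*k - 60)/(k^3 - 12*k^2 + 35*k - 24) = (k^2 - 9*k + 20)/(k^2 - 9*k + 8)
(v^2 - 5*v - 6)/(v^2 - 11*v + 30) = (v + 1)/(v - 5)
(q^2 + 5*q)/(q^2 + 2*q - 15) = q/(q - 3)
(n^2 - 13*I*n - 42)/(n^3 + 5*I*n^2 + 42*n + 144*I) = (n - 7*I)/(n^2 + 11*I*n - 24)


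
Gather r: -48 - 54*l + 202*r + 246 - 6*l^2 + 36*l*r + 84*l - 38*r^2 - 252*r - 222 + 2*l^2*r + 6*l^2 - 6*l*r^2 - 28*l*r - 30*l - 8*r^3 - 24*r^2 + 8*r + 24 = -8*r^3 + r^2*(-6*l - 62) + r*(2*l^2 + 8*l - 42)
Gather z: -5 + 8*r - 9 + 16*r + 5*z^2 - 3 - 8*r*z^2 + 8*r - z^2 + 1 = 32*r + z^2*(4 - 8*r) - 16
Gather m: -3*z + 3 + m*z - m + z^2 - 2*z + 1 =m*(z - 1) + z^2 - 5*z + 4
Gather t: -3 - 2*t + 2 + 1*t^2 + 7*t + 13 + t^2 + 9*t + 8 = 2*t^2 + 14*t + 20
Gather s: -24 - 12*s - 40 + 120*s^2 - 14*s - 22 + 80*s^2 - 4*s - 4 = 200*s^2 - 30*s - 90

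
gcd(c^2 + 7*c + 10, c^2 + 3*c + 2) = c + 2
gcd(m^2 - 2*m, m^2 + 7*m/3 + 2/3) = 1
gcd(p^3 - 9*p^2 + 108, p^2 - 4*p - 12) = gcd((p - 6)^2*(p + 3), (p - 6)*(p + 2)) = p - 6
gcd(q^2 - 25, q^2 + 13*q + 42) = 1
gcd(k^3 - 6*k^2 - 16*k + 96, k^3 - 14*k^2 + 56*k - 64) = k - 4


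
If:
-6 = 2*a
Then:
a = -3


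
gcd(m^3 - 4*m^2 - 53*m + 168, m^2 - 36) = 1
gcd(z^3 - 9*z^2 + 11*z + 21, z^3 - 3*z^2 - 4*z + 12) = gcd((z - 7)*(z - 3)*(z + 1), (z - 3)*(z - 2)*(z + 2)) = z - 3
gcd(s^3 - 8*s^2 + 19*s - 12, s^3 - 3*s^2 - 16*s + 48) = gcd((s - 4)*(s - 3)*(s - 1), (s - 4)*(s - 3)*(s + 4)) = s^2 - 7*s + 12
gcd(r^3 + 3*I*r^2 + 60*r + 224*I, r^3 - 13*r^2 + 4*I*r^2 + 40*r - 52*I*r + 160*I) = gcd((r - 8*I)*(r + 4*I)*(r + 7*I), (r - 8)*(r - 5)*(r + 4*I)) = r + 4*I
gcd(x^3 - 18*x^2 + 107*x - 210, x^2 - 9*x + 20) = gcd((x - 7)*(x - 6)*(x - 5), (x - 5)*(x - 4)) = x - 5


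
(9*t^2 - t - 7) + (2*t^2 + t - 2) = 11*t^2 - 9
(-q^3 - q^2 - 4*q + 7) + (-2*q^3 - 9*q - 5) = -3*q^3 - q^2 - 13*q + 2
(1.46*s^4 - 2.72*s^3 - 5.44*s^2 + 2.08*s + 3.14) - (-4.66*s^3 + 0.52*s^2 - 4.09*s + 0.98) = 1.46*s^4 + 1.94*s^3 - 5.96*s^2 + 6.17*s + 2.16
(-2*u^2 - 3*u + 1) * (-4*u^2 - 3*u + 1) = 8*u^4 + 18*u^3 + 3*u^2 - 6*u + 1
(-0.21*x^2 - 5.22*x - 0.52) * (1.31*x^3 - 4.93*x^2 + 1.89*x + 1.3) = -0.2751*x^5 - 5.8029*x^4 + 24.6565*x^3 - 7.5752*x^2 - 7.7688*x - 0.676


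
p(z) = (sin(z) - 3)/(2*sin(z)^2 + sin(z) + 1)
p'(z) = (-4*sin(z)*cos(z) - cos(z))*(sin(z) - 3)/(2*sin(z)^2 + sin(z) + 1)^2 + cos(z)/(2*sin(z)^2 + sin(z) + 1) = (12*sin(z) + cos(2*z) + 3)*cos(z)/(sin(z) - cos(2*z) + 2)^2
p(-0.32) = -3.75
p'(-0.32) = 0.03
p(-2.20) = -2.54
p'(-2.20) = 1.84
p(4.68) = -2.00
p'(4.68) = 0.08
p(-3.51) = -1.63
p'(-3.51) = -2.87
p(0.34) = -1.71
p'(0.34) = 3.03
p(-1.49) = -2.01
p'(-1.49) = -0.20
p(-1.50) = -2.01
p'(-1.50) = -0.18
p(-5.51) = -0.86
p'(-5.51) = 1.14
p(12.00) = -3.40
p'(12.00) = -2.36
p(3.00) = -2.42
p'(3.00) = -4.01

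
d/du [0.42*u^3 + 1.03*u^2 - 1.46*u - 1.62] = 1.26*u^2 + 2.06*u - 1.46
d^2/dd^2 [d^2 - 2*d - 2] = 2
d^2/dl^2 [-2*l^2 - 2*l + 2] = -4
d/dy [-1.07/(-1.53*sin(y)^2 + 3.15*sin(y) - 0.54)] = (3.3705 - 3.2742*sin(y))*cos(y)/(1.53*sin(y)^2 - 3.15*sin(y) + 0.54)^2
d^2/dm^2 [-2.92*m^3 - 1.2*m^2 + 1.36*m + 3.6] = -17.52*m - 2.4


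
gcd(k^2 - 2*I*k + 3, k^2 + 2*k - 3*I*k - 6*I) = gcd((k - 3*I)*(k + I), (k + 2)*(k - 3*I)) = k - 3*I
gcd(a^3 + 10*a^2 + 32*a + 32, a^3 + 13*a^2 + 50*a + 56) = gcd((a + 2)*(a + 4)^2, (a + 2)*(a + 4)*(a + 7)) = a^2 + 6*a + 8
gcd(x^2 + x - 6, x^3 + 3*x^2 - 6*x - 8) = x - 2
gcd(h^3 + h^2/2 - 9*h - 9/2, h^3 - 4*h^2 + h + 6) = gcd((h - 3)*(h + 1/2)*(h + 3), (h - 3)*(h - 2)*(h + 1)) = h - 3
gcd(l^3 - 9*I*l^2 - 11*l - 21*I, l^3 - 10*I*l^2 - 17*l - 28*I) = l^2 - 6*I*l + 7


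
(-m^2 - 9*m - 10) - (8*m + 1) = -m^2 - 17*m - 11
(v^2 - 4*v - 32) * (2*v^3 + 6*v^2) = 2*v^5 - 2*v^4 - 88*v^3 - 192*v^2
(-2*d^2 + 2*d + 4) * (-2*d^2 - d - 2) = 4*d^4 - 2*d^3 - 6*d^2 - 8*d - 8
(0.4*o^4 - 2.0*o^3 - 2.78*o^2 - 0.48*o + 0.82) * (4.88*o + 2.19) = 1.952*o^5 - 8.884*o^4 - 17.9464*o^3 - 8.4306*o^2 + 2.9504*o + 1.7958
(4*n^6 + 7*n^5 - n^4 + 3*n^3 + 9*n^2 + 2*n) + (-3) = 4*n^6 + 7*n^5 - n^4 + 3*n^3 + 9*n^2 + 2*n - 3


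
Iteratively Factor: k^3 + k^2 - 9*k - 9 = (k + 1)*(k^2 - 9) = (k + 1)*(k + 3)*(k - 3)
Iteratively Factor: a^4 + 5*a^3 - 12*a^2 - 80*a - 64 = (a - 4)*(a^3 + 9*a^2 + 24*a + 16) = (a - 4)*(a + 4)*(a^2 + 5*a + 4) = (a - 4)*(a + 4)^2*(a + 1)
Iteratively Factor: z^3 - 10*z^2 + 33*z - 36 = (z - 3)*(z^2 - 7*z + 12) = (z - 4)*(z - 3)*(z - 3)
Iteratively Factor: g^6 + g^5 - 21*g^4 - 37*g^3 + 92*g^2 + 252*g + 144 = (g - 4)*(g^5 + 5*g^4 - g^3 - 41*g^2 - 72*g - 36) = (g - 4)*(g - 3)*(g^4 + 8*g^3 + 23*g^2 + 28*g + 12) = (g - 4)*(g - 3)*(g + 2)*(g^3 + 6*g^2 + 11*g + 6) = (g - 4)*(g - 3)*(g + 1)*(g + 2)*(g^2 + 5*g + 6) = (g - 4)*(g - 3)*(g + 1)*(g + 2)^2*(g + 3)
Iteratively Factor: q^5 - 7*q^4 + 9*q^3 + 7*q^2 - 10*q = (q - 1)*(q^4 - 6*q^3 + 3*q^2 + 10*q) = (q - 2)*(q - 1)*(q^3 - 4*q^2 - 5*q) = q*(q - 2)*(q - 1)*(q^2 - 4*q - 5) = q*(q - 2)*(q - 1)*(q + 1)*(q - 5)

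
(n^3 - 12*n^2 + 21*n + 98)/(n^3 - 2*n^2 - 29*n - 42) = (n - 7)/(n + 3)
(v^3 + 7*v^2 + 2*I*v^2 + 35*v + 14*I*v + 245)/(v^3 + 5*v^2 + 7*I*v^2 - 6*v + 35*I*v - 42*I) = (v^2 + v*(7 - 5*I) - 35*I)/(v^2 + 5*v - 6)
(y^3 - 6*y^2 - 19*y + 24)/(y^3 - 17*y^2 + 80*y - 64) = (y + 3)/(y - 8)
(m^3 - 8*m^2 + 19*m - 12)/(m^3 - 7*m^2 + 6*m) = (m^2 - 7*m + 12)/(m*(m - 6))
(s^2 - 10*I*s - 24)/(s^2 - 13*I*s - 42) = (s - 4*I)/(s - 7*I)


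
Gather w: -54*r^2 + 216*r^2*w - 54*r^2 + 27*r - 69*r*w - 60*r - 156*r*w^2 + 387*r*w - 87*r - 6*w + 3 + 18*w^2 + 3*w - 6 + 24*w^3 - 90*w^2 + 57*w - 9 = -108*r^2 - 120*r + 24*w^3 + w^2*(-156*r - 72) + w*(216*r^2 + 318*r + 54) - 12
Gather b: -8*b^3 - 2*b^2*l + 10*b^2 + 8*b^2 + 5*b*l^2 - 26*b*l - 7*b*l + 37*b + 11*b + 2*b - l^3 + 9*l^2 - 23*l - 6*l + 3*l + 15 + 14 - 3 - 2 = -8*b^3 + b^2*(18 - 2*l) + b*(5*l^2 - 33*l + 50) - l^3 + 9*l^2 - 26*l + 24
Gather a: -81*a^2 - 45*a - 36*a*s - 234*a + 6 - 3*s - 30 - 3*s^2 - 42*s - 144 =-81*a^2 + a*(-36*s - 279) - 3*s^2 - 45*s - 168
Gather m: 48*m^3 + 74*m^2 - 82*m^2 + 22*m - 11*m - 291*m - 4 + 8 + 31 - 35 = 48*m^3 - 8*m^2 - 280*m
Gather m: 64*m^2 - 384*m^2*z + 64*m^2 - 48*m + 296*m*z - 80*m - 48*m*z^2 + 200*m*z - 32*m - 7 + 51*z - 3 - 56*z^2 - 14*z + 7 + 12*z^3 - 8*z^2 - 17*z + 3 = m^2*(128 - 384*z) + m*(-48*z^2 + 496*z - 160) + 12*z^3 - 64*z^2 + 20*z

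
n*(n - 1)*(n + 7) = n^3 + 6*n^2 - 7*n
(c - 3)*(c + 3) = c^2 - 9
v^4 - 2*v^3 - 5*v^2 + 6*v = v*(v - 3)*(v - 1)*(v + 2)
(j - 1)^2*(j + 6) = j^3 + 4*j^2 - 11*j + 6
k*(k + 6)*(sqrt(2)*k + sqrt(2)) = sqrt(2)*k^3 + 7*sqrt(2)*k^2 + 6*sqrt(2)*k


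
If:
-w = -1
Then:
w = 1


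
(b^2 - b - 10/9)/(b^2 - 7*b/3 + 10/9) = (3*b + 2)/(3*b - 2)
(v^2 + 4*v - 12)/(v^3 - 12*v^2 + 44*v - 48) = (v + 6)/(v^2 - 10*v + 24)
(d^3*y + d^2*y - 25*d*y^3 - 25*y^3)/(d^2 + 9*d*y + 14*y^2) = y*(d^3 + d^2 - 25*d*y^2 - 25*y^2)/(d^2 + 9*d*y + 14*y^2)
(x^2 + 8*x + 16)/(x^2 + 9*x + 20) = (x + 4)/(x + 5)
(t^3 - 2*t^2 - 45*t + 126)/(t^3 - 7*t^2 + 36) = (t + 7)/(t + 2)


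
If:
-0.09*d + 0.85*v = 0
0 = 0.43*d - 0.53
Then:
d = 1.23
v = 0.13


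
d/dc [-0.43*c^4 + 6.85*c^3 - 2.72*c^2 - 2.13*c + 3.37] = -1.72*c^3 + 20.55*c^2 - 5.44*c - 2.13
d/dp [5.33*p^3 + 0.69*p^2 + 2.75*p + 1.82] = 15.99*p^2 + 1.38*p + 2.75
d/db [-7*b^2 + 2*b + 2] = 2 - 14*b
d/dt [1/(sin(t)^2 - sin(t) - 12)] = (1 - 2*sin(t))*cos(t)/(sin(t) + cos(t)^2 + 11)^2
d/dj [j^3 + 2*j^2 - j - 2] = 3*j^2 + 4*j - 1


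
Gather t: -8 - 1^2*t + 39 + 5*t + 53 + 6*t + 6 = 10*t + 90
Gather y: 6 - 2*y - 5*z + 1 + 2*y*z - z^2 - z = y*(2*z - 2) - z^2 - 6*z + 7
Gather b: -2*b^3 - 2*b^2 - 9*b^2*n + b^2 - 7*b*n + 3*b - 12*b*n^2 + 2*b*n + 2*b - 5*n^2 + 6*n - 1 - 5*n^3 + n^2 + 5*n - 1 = -2*b^3 + b^2*(-9*n - 1) + b*(-12*n^2 - 5*n + 5) - 5*n^3 - 4*n^2 + 11*n - 2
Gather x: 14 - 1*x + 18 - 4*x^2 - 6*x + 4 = -4*x^2 - 7*x + 36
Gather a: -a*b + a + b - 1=a*(1 - b) + b - 1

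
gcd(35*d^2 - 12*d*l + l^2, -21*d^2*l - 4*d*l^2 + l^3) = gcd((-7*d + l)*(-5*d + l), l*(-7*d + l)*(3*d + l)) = 7*d - l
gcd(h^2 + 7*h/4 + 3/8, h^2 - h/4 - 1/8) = h + 1/4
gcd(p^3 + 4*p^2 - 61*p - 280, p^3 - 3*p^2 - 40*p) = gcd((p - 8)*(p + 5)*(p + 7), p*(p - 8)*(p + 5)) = p^2 - 3*p - 40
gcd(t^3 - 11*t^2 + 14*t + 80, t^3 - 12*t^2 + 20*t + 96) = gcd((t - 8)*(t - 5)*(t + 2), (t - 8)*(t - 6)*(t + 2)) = t^2 - 6*t - 16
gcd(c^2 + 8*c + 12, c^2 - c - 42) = c + 6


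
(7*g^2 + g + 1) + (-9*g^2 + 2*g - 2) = -2*g^2 + 3*g - 1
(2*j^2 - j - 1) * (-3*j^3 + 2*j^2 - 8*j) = -6*j^5 + 7*j^4 - 15*j^3 + 6*j^2 + 8*j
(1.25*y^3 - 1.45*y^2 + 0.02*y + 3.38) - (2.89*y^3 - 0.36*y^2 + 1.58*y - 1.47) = -1.64*y^3 - 1.09*y^2 - 1.56*y + 4.85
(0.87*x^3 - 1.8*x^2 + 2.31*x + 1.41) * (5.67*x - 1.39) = 4.9329*x^4 - 11.4153*x^3 + 15.5997*x^2 + 4.7838*x - 1.9599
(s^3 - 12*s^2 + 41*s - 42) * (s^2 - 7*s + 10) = s^5 - 19*s^4 + 135*s^3 - 449*s^2 + 704*s - 420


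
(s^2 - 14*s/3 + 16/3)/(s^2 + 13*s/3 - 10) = (3*s^2 - 14*s + 16)/(3*s^2 + 13*s - 30)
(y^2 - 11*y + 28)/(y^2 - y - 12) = (y - 7)/(y + 3)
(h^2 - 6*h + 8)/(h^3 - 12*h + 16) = (h - 4)/(h^2 + 2*h - 8)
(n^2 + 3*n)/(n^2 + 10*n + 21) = n/(n + 7)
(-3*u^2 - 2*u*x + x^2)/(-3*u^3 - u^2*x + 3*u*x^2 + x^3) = (-3*u + x)/(-3*u^2 + 2*u*x + x^2)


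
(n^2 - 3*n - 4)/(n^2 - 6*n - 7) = (n - 4)/(n - 7)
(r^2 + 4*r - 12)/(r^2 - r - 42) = (r - 2)/(r - 7)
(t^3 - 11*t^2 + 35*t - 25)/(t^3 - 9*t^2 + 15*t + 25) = (t - 1)/(t + 1)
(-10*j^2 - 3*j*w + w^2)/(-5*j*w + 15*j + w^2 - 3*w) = (2*j + w)/(w - 3)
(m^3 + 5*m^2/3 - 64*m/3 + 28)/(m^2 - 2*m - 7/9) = 3*(m^2 + 4*m - 12)/(3*m + 1)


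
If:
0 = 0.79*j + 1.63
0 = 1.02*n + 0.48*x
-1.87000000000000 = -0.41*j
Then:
No Solution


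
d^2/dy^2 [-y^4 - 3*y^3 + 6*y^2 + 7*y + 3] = -12*y^2 - 18*y + 12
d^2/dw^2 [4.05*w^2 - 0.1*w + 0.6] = 8.10000000000000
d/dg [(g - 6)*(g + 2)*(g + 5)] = 3*g^2 + 2*g - 32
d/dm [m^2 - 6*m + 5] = 2*m - 6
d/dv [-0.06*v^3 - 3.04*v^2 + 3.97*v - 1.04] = -0.18*v^2 - 6.08*v + 3.97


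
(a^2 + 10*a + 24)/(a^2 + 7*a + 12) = (a + 6)/(a + 3)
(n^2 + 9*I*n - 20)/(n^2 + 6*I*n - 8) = (n + 5*I)/(n + 2*I)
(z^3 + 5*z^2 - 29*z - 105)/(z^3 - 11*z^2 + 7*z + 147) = (z^2 + 2*z - 35)/(z^2 - 14*z + 49)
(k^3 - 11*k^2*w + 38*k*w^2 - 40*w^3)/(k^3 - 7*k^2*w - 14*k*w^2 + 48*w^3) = (-k^2 + 9*k*w - 20*w^2)/(-k^2 + 5*k*w + 24*w^2)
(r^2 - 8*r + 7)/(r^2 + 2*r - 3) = (r - 7)/(r + 3)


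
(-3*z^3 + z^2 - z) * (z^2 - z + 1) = -3*z^5 + 4*z^4 - 5*z^3 + 2*z^2 - z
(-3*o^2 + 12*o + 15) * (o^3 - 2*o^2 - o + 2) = -3*o^5 + 18*o^4 - 6*o^3 - 48*o^2 + 9*o + 30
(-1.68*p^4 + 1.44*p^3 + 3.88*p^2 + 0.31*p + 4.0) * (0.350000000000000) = -0.588*p^4 + 0.504*p^3 + 1.358*p^2 + 0.1085*p + 1.4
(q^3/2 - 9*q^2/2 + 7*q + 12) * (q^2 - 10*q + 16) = q^5/2 - 19*q^4/2 + 60*q^3 - 130*q^2 - 8*q + 192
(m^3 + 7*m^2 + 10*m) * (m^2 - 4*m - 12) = m^5 + 3*m^4 - 30*m^3 - 124*m^2 - 120*m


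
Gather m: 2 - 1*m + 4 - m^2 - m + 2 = -m^2 - 2*m + 8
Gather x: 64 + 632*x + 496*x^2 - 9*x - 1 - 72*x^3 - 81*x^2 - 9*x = -72*x^3 + 415*x^2 + 614*x + 63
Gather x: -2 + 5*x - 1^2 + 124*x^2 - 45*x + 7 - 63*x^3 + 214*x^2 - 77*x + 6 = -63*x^3 + 338*x^2 - 117*x + 10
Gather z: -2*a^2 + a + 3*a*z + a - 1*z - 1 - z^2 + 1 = -2*a^2 + 2*a - z^2 + z*(3*a - 1)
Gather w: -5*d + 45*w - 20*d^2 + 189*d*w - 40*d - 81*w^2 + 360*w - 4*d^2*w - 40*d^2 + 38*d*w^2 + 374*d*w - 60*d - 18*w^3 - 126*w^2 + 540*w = -60*d^2 - 105*d - 18*w^3 + w^2*(38*d - 207) + w*(-4*d^2 + 563*d + 945)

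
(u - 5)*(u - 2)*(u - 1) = u^3 - 8*u^2 + 17*u - 10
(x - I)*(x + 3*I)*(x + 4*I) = x^3 + 6*I*x^2 - 5*x + 12*I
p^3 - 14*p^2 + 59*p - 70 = (p - 7)*(p - 5)*(p - 2)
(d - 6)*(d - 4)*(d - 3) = d^3 - 13*d^2 + 54*d - 72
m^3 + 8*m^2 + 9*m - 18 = (m - 1)*(m + 3)*(m + 6)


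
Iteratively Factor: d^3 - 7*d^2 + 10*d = (d - 2)*(d^2 - 5*d) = (d - 5)*(d - 2)*(d)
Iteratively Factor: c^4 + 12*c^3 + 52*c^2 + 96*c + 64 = (c + 4)*(c^3 + 8*c^2 + 20*c + 16) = (c + 2)*(c + 4)*(c^2 + 6*c + 8) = (c + 2)^2*(c + 4)*(c + 4)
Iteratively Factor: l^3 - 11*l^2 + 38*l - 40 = (l - 5)*(l^2 - 6*l + 8) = (l - 5)*(l - 4)*(l - 2)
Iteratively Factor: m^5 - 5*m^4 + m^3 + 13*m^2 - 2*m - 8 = (m - 2)*(m^4 - 3*m^3 - 5*m^2 + 3*m + 4) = (m - 2)*(m + 1)*(m^3 - 4*m^2 - m + 4) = (m - 4)*(m - 2)*(m + 1)*(m^2 - 1) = (m - 4)*(m - 2)*(m - 1)*(m + 1)*(m + 1)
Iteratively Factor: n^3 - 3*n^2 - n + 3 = (n - 3)*(n^2 - 1) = (n - 3)*(n + 1)*(n - 1)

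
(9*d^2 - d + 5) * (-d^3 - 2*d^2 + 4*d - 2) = -9*d^5 - 17*d^4 + 33*d^3 - 32*d^2 + 22*d - 10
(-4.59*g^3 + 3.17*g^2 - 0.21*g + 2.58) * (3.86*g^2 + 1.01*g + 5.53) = -17.7174*g^5 + 7.6003*g^4 - 22.9916*g^3 + 27.2768*g^2 + 1.4445*g + 14.2674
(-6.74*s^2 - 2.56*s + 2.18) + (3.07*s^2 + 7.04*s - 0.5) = -3.67*s^2 + 4.48*s + 1.68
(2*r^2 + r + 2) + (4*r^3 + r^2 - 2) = 4*r^3 + 3*r^2 + r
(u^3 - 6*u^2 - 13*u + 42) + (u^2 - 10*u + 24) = u^3 - 5*u^2 - 23*u + 66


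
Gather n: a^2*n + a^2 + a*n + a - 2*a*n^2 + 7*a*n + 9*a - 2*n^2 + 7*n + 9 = a^2 + 10*a + n^2*(-2*a - 2) + n*(a^2 + 8*a + 7) + 9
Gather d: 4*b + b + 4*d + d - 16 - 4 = 5*b + 5*d - 20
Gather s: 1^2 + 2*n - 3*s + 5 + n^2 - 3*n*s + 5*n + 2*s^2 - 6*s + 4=n^2 + 7*n + 2*s^2 + s*(-3*n - 9) + 10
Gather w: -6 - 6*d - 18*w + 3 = -6*d - 18*w - 3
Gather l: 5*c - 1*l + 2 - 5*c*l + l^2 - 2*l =5*c + l^2 + l*(-5*c - 3) + 2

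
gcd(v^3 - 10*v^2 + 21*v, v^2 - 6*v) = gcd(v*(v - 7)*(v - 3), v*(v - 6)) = v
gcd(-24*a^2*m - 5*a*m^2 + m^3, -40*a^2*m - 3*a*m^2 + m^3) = 8*a*m - m^2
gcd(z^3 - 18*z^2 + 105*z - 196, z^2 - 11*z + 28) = z^2 - 11*z + 28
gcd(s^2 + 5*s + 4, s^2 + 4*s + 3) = s + 1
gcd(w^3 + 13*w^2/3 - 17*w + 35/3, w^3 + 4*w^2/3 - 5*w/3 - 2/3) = w - 1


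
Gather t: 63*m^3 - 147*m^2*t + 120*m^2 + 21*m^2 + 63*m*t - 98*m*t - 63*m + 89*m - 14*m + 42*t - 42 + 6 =63*m^3 + 141*m^2 + 12*m + t*(-147*m^2 - 35*m + 42) - 36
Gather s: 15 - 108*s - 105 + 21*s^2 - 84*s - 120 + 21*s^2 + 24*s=42*s^2 - 168*s - 210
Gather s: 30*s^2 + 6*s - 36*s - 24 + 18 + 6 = 30*s^2 - 30*s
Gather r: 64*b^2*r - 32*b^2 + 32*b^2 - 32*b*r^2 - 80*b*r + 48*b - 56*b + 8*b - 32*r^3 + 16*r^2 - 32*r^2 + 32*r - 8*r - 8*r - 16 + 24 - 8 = -32*r^3 + r^2*(-32*b - 16) + r*(64*b^2 - 80*b + 16)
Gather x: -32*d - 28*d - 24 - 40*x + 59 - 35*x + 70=-60*d - 75*x + 105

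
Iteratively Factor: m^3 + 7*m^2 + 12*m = (m + 3)*(m^2 + 4*m) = (m + 3)*(m + 4)*(m)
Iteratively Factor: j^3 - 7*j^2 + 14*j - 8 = (j - 2)*(j^2 - 5*j + 4) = (j - 4)*(j - 2)*(j - 1)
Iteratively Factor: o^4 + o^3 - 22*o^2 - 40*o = (o)*(o^3 + o^2 - 22*o - 40) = o*(o + 4)*(o^2 - 3*o - 10) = o*(o + 2)*(o + 4)*(o - 5)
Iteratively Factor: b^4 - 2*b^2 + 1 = (b - 1)*(b^3 + b^2 - b - 1) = (b - 1)*(b + 1)*(b^2 - 1) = (b - 1)^2*(b + 1)*(b + 1)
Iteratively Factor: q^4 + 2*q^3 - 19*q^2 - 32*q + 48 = (q + 3)*(q^3 - q^2 - 16*q + 16) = (q - 4)*(q + 3)*(q^2 + 3*q - 4) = (q - 4)*(q + 3)*(q + 4)*(q - 1)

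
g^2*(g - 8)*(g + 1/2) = g^4 - 15*g^3/2 - 4*g^2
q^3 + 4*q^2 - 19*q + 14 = (q - 2)*(q - 1)*(q + 7)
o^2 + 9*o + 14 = (o + 2)*(o + 7)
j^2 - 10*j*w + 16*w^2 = (j - 8*w)*(j - 2*w)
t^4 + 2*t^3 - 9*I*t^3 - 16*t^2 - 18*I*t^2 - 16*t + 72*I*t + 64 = (t - 2)*(t + 4)*(t - 8*I)*(t - I)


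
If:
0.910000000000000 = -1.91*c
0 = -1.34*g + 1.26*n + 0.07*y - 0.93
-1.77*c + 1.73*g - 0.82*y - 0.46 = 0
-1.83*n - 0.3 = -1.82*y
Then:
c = -0.48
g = 0.36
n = 1.05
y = 1.22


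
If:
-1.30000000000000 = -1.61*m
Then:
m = 0.81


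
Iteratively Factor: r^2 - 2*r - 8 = (r + 2)*(r - 4)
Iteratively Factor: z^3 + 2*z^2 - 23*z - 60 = (z + 4)*(z^2 - 2*z - 15) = (z - 5)*(z + 4)*(z + 3)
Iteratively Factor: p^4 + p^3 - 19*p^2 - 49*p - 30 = (p + 2)*(p^3 - p^2 - 17*p - 15) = (p - 5)*(p + 2)*(p^2 + 4*p + 3) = (p - 5)*(p + 2)*(p + 3)*(p + 1)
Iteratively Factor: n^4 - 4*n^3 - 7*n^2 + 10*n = (n - 1)*(n^3 - 3*n^2 - 10*n) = (n - 1)*(n + 2)*(n^2 - 5*n) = (n - 5)*(n - 1)*(n + 2)*(n)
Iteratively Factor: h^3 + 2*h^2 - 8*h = (h)*(h^2 + 2*h - 8) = h*(h - 2)*(h + 4)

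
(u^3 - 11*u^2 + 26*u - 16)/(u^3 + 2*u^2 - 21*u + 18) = (u^2 - 10*u + 16)/(u^2 + 3*u - 18)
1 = 1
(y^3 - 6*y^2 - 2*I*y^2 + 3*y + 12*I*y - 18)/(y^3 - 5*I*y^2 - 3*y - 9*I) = (y - 6)/(y - 3*I)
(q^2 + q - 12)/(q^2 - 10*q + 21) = (q + 4)/(q - 7)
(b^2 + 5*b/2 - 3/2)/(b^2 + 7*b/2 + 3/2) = (2*b - 1)/(2*b + 1)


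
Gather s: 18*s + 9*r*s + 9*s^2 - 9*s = 9*s^2 + s*(9*r + 9)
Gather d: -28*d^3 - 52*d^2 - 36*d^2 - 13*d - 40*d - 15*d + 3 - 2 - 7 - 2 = -28*d^3 - 88*d^2 - 68*d - 8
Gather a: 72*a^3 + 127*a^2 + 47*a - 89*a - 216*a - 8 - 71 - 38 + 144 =72*a^3 + 127*a^2 - 258*a + 27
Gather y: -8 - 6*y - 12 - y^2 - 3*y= -y^2 - 9*y - 20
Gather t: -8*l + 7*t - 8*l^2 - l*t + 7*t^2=-8*l^2 - 8*l + 7*t^2 + t*(7 - l)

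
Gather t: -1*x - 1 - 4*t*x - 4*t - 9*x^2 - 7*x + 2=t*(-4*x - 4) - 9*x^2 - 8*x + 1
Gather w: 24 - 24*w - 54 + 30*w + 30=6*w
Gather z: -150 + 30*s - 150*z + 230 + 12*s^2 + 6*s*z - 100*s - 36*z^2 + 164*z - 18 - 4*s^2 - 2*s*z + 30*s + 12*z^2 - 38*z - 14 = 8*s^2 - 40*s - 24*z^2 + z*(4*s - 24) + 48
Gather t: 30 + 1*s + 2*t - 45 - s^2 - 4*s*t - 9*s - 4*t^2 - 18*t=-s^2 - 8*s - 4*t^2 + t*(-4*s - 16) - 15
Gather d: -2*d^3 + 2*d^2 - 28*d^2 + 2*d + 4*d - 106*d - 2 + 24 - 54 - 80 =-2*d^3 - 26*d^2 - 100*d - 112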